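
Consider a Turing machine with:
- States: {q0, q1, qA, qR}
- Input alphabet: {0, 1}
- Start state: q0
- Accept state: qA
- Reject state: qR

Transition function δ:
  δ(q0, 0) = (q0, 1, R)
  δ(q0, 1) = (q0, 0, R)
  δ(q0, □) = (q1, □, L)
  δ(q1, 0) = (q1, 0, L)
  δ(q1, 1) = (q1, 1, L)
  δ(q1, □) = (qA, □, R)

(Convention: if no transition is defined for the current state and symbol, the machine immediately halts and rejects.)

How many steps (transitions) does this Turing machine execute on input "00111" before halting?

Execution trace:
Initial: [q0]00111
Step 1: δ(q0, 0) = (q0, 1, R) → 1[q0]0111
Step 2: δ(q0, 0) = (q0, 1, R) → 11[q0]111
Step 3: δ(q0, 1) = (q0, 0, R) → 110[q0]11
Step 4: δ(q0, 1) = (q0, 0, R) → 1100[q0]1
Step 5: δ(q0, 1) = (q0, 0, R) → 11000[q0]□
Step 6: δ(q0, □) = (q1, □, L) → 1100[q1]0□
Step 7: δ(q1, 0) = (q1, 0, L) → 110[q1]00□
Step 8: δ(q1, 0) = (q1, 0, L) → 11[q1]000□
Step 9: δ(q1, 0) = (q1, 0, L) → 1[q1]1000□
Step 10: δ(q1, 1) = (q1, 1, L) → [q1]11000□
Step 11: δ(q1, 1) = (q1, 1, L) → [q1]□11000□
Step 12: δ(q1, □) = (qA, □, R) → □[qA]11000□

The machine reaches the accept state qA and halts.

The machine executed 12 steps before halting.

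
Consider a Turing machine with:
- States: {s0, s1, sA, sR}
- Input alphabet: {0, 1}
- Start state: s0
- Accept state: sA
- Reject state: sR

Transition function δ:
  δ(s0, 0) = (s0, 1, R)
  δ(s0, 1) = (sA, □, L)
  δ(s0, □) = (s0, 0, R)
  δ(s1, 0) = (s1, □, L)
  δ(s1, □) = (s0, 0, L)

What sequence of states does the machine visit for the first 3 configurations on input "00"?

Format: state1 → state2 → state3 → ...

Execution trace:
Initial: [s0]00
Step 1: δ(s0, 0) = (s0, 1, R) → 1[s0]0
Step 2: δ(s0, 0) = (s0, 1, R) → 11[s0]□

State sequence: s0 → s0 → s0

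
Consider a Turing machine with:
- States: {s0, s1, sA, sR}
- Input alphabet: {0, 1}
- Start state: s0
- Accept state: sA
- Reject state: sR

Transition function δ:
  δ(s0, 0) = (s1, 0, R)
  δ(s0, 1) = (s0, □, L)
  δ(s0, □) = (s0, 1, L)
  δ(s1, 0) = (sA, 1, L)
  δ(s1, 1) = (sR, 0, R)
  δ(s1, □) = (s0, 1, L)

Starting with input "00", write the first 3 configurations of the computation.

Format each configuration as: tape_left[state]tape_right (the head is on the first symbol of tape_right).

Transitions applied:
Step 1: δ(s0, 0) = (s1, 0, R)
Step 2: δ(s1, 0) = (sA, 1, L)

The first 3 configurations are:
[s0]00 ⊢ 0[s1]0 ⊢ [sA]01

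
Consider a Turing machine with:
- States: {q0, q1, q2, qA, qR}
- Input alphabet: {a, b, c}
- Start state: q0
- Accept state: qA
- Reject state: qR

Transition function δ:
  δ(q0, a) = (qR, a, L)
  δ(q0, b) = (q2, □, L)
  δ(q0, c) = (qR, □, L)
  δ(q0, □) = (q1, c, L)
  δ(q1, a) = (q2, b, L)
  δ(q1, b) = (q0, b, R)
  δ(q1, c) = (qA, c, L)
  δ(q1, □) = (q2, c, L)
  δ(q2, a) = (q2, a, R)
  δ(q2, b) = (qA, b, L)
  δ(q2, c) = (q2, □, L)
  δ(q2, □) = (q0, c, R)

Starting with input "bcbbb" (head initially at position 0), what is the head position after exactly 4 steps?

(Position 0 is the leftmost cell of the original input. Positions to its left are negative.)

Execution trace (head position shown):
Step 0: [q0]bcbbb  (head at position 0)
Step 1: move left → [q2]□□cbbb  (head at position -1)
Step 2: move right → c[q0]□cbbb  (head at position 0)
Step 3: move left → [q1]cccbbb  (head at position -1)
Step 4: move left → [qA]□cccbbb  (head at position -2)

After 4 steps, the head is at position -2.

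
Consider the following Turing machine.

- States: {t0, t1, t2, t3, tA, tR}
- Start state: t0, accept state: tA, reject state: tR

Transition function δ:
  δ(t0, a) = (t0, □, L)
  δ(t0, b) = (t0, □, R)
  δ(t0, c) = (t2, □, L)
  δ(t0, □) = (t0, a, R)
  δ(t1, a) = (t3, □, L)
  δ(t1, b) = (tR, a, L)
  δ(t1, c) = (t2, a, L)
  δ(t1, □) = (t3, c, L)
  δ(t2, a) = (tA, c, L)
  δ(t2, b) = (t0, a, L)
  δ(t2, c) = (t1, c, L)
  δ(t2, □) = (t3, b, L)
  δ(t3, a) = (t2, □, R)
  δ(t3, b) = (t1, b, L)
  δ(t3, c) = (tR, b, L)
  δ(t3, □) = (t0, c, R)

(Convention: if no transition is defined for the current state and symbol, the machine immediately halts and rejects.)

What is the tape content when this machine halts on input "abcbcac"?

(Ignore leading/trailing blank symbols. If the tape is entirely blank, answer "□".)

Execution trace:
Initial: [t0]abcbcac
Step 1: δ(t0, a) = (t0, □, L) → [t0]□□bcbcac
Step 2: δ(t0, □) = (t0, a, R) → a[t0]□bcbcac
Step 3: δ(t0, □) = (t0, a, R) → aa[t0]bcbcac
Step 4: δ(t0, b) = (t0, □, R) → aa□[t0]cbcac
Step 5: δ(t0, c) = (t2, □, L) → aa[t2]□□bcac
Step 6: δ(t2, □) = (t3, b, L) → a[t3]ab□bcac
Step 7: δ(t3, a) = (t2, □, R) → a□[t2]b□bcac
Step 8: δ(t2, b) = (t0, a, L) → a[t0]□a□bcac
Step 9: δ(t0, □) = (t0, a, R) → aa[t0]a□bcac
Step 10: δ(t0, a) = (t0, □, L) → a[t0]a□□bcac
Step 11: δ(t0, a) = (t0, □, L) → [t0]a□□□bcac
Step 12: δ(t0, a) = (t0, □, L) → [t0]□□□□□bcac
Step 13: δ(t0, □) = (t0, a, R) → a[t0]□□□□bcac
Step 14: δ(t0, □) = (t0, a, R) → aa[t0]□□□bcac
Step 15: δ(t0, □) = (t0, a, R) → aaa[t0]□□bcac
Step 16: δ(t0, □) = (t0, a, R) → aaaa[t0]□bcac
Step 17: δ(t0, □) = (t0, a, R) → aaaaa[t0]bcac
Step 18: δ(t0, b) = (t0, □, R) → aaaaa□[t0]cac
Step 19: δ(t0, c) = (t2, □, L) → aaaaa[t2]□□ac
Step 20: δ(t2, □) = (t3, b, L) → aaaa[t3]ab□ac
Step 21: δ(t3, a) = (t2, □, R) → aaaa□[t2]b□ac
Step 22: δ(t2, b) = (t0, a, L) → aaaa[t0]□a□ac
Step 23: δ(t0, □) = (t0, a, R) → aaaaa[t0]a□ac
Step 24: δ(t0, a) = (t0, □, L) → aaaa[t0]a□□ac
Step 25: δ(t0, a) = (t0, □, L) → aaa[t0]a□□□ac
Step 26: δ(t0, a) = (t0, □, L) → aa[t0]a□□□□ac
Step 27: δ(t0, a) = (t0, □, L) → a[t0]a□□□□□ac
Step 28: δ(t0, a) = (t0, □, L) → [t0]a□□□□□□ac
Step 29: δ(t0, a) = (t0, □, L) → [t0]□□□□□□□□ac
Step 30: δ(t0, □) = (t0, a, R) → a[t0]□□□□□□□ac
Step 31: δ(t0, □) = (t0, a, R) → aa[t0]□□□□□□ac
Step 32: δ(t0, □) = (t0, a, R) → aaa[t0]□□□□□ac
Step 33: δ(t0, □) = (t0, a, R) → aaaa[t0]□□□□ac
Step 34: δ(t0, □) = (t0, a, R) → aaaaa[t0]□□□ac
Step 35: δ(t0, □) = (t0, a, R) → aaaaaa[t0]□□ac
Step 36: δ(t0, □) = (t0, a, R) → aaaaaaa[t0]□ac
Step 37: δ(t0, □) = (t0, a, R) → aaaaaaaa[t0]ac
Step 38: δ(t0, a) = (t0, □, L) → aaaaaaa[t0]a□c
Step 39: δ(t0, a) = (t0, □, L) → aaaaaa[t0]a□□c
Step 40: δ(t0, a) = (t0, □, L) → aaaaa[t0]a□□□c
Step 41: δ(t0, a) = (t0, □, L) → aaaa[t0]a□□□□c
Step 42: δ(t0, a) = (t0, □, L) → aaa[t0]a□□□□□c
Step 43: δ(t0, a) = (t0, □, L) → aa[t0]a□□□□□□c
Step 44: δ(t0, a) = (t0, □, L) → a[t0]a□□□□□□□c
Step 45: δ(t0, a) = (t0, □, L) → [t0]a□□□□□□□□c
Step 46: δ(t0, a) = (t0, □, L) → [t0]□□□□□□□□□□c
Step 47: δ(t0, □) = (t0, a, R) → a[t0]□□□□□□□□□c
Step 48: δ(t0, □) = (t0, a, R) → aa[t0]□□□□□□□□c
Step 49: δ(t0, □) = (t0, a, R) → aaa[t0]□□□□□□□c
Step 50: δ(t0, □) = (t0, a, R) → aaaa[t0]□□□□□□c
Step 51: δ(t0, □) = (t0, a, R) → aaaaa[t0]□□□□□c
Step 52: δ(t0, □) = (t0, a, R) → aaaaaa[t0]□□□□c
Step 53: δ(t0, □) = (t0, a, R) → aaaaaaa[t0]□□□c
Step 54: δ(t0, □) = (t0, a, R) → aaaaaaaa[t0]□□c
Step 55: δ(t0, □) = (t0, a, R) → aaaaaaaaa[t0]□c
Step 56: δ(t0, □) = (t0, a, R) → aaaaaaaaaa[t0]c
Step 57: δ(t0, c) = (t2, □, L) → aaaaaaaaa[t2]a□
Step 58: δ(t2, a) = (tA, c, L) → aaaaaaaa[tA]ac□

The machine reaches the accept state tA and halts.

Final tape (ignoring leading/trailing blanks): aaaaaaaaac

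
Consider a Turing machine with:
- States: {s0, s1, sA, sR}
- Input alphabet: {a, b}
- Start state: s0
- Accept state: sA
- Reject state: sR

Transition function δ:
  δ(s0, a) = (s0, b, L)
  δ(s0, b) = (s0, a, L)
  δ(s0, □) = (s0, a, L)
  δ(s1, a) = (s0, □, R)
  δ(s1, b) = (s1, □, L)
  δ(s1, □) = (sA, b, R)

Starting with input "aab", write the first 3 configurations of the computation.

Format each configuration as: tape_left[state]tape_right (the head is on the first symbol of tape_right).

Transitions applied:
Step 1: δ(s0, a) = (s0, b, L)
Step 2: δ(s0, □) = (s0, a, L)

The first 3 configurations are:
[s0]aab ⊢ [s0]□bab ⊢ [s0]□abab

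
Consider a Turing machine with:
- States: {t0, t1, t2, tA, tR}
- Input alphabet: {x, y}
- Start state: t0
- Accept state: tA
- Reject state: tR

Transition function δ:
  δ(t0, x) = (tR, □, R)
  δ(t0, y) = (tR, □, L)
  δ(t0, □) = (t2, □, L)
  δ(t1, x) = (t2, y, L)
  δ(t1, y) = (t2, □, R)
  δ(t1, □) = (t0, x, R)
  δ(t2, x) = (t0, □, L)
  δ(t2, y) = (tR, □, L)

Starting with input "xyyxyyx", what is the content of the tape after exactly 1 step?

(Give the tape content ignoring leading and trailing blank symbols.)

Execution trace:
Initial: [t0]xyyxyyx
Step 1: δ(t0, x) = (tR, □, R) → □[tR]yyxyyx

The machine reaches the reject state tR and halts.

After 1 step, the tape (ignoring leading/trailing blanks) is: yyxyyx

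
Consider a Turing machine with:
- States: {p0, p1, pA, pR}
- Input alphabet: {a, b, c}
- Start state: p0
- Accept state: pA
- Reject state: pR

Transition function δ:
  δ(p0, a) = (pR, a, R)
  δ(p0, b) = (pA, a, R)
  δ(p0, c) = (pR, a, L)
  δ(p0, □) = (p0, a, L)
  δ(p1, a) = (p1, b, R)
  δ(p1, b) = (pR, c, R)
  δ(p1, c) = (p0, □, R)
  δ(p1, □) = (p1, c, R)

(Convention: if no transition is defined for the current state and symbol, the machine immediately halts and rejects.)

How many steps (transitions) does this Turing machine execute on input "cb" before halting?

Execution trace:
Initial: [p0]cb
Step 1: δ(p0, c) = (pR, a, L) → [pR]□ab

The machine reaches the reject state pR and halts.

The machine executed 1 step before halting.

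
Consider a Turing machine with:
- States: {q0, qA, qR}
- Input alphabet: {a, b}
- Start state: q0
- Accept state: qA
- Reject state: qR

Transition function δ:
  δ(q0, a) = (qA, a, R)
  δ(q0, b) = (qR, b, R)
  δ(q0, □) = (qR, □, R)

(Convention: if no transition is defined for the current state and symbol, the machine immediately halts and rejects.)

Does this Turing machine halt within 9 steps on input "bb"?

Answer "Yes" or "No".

Execution trace:
Initial: [q0]bb
Step 1: δ(q0, b) = (qR, b, R) → b[qR]b

The machine reaches the reject state qR and halts.
The machine halted after 1 step (within the 9-step bound).

Answer: Yes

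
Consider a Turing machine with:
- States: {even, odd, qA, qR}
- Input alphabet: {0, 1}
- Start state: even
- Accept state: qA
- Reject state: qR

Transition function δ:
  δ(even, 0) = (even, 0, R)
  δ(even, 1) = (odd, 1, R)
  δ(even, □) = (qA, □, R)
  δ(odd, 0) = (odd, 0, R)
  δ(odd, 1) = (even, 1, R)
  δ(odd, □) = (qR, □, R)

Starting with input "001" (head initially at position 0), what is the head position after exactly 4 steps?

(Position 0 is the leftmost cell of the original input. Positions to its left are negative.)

Execution trace (head position shown):
Step 0: [even]001  (head at position 0)
Step 1: move right → 0[even]01  (head at position 1)
Step 2: move right → 00[even]1  (head at position 2)
Step 3: move right → 001[odd]□  (head at position 3)
Step 4: move right → 001□[qR]□  (head at position 4)

After 4 steps, the head is at position 4.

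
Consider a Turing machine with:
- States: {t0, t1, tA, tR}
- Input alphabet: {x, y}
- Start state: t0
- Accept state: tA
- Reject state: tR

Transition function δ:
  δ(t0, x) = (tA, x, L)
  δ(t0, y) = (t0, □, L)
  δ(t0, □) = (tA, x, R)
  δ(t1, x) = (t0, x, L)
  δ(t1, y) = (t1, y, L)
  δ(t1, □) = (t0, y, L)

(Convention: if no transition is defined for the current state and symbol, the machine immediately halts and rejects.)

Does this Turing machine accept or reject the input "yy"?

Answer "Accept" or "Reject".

Execution trace:
Initial: [t0]yy
Step 1: δ(t0, y) = (t0, □, L) → [t0]□□y
Step 2: δ(t0, □) = (tA, x, R) → x[tA]□y

The machine reaches the accept state tA and halts.

Answer: Accept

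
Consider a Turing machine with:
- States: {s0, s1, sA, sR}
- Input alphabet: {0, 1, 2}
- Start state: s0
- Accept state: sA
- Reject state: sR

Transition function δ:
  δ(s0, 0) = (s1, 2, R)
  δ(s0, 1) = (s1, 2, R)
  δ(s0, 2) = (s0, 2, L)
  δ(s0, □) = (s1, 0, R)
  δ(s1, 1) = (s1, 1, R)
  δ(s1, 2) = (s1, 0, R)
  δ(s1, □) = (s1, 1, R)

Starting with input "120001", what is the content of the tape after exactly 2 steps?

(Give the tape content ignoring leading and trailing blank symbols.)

Execution trace:
Initial: [s0]120001
Step 1: δ(s0, 1) = (s1, 2, R) → 2[s1]20001
Step 2: δ(s1, 2) = (s1, 0, R) → 20[s1]0001

No transition is defined for δ(s1, 0). By convention the machine halts and rejects.

After 2 steps, the tape (ignoring leading/trailing blanks) is: 200001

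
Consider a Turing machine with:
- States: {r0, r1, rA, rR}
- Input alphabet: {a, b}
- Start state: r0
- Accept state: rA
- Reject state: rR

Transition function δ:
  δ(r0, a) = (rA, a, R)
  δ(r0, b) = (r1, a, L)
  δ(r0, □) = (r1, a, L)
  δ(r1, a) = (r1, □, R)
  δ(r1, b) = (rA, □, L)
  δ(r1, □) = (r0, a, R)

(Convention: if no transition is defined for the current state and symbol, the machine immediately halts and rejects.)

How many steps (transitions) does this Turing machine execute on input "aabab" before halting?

Execution trace:
Initial: [r0]aabab
Step 1: δ(r0, a) = (rA, a, R) → a[rA]abab

The machine reaches the accept state rA and halts.

The machine executed 1 step before halting.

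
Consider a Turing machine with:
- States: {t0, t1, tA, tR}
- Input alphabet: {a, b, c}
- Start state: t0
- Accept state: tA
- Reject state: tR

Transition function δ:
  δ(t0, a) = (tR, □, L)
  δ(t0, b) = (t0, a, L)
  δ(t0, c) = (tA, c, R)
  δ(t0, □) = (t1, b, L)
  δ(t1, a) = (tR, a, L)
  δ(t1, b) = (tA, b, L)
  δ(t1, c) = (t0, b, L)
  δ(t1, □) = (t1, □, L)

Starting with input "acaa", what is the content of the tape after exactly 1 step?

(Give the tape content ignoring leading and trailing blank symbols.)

Execution trace:
Initial: [t0]acaa
Step 1: δ(t0, a) = (tR, □, L) → [tR]□□caa

The machine reaches the reject state tR and halts.

After 1 step, the tape (ignoring leading/trailing blanks) is: caa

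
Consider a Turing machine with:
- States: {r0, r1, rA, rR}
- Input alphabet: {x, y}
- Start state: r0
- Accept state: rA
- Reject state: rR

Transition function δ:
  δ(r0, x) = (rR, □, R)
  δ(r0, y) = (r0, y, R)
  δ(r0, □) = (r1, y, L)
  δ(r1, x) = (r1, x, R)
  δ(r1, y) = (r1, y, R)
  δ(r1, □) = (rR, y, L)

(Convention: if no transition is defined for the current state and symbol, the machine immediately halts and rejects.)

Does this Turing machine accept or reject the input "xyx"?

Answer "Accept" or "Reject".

Execution trace:
Initial: [r0]xyx
Step 1: δ(r0, x) = (rR, □, R) → □[rR]yx

The machine reaches the reject state rR and halts.

Answer: Reject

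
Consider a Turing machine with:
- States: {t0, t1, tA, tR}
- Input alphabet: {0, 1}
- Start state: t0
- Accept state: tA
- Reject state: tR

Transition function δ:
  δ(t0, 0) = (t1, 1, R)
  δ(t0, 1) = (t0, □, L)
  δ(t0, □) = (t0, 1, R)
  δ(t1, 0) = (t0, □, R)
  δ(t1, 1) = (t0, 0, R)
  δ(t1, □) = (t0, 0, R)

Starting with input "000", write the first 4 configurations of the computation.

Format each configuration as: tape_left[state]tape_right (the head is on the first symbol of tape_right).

Transitions applied:
Step 1: δ(t0, 0) = (t1, 1, R)
Step 2: δ(t1, 0) = (t0, □, R)
Step 3: δ(t0, 0) = (t1, 1, R)

The first 4 configurations are:
[t0]000 ⊢ 1[t1]00 ⊢ 1□[t0]0 ⊢ 1□1[t1]□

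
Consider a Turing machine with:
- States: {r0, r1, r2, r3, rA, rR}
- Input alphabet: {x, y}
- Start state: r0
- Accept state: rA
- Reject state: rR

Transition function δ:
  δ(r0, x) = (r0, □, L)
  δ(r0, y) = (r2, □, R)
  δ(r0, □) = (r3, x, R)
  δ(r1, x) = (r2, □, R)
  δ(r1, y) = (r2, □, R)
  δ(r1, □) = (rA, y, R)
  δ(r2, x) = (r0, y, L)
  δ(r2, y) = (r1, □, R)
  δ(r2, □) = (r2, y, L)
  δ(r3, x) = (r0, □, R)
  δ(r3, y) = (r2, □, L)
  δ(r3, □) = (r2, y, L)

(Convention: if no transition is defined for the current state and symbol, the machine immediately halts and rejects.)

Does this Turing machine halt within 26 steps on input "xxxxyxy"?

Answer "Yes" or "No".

Execution trace:
Initial: [r0]xxxxyxy
Step 1: δ(r0, x) = (r0, □, L) → [r0]□□xxxyxy
Step 2: δ(r0, □) = (r3, x, R) → x[r3]□xxxyxy
Step 3: δ(r3, □) = (r2, y, L) → [r2]xyxxxyxy
Step 4: δ(r2, x) = (r0, y, L) → [r0]□yyxxxyxy
Step 5: δ(r0, □) = (r3, x, R) → x[r3]yyxxxyxy
Step 6: δ(r3, y) = (r2, □, L) → [r2]x□yxxxyxy
Step 7: δ(r2, x) = (r0, y, L) → [r0]□y□yxxxyxy
Step 8: δ(r0, □) = (r3, x, R) → x[r3]y□yxxxyxy
Step 9: δ(r3, y) = (r2, □, L) → [r2]x□□yxxxyxy
Step 10: δ(r2, x) = (r0, y, L) → [r0]□y□□yxxxyxy
Step 11: δ(r0, □) = (r3, x, R) → x[r3]y□□yxxxyxy
Step 12: δ(r3, y) = (r2, □, L) → [r2]x□□□yxxxyxy
Step 13: δ(r2, x) = (r0, y, L) → [r0]□y□□□yxxxyxy
Step 14: δ(r0, □) = (r3, x, R) → x[r3]y□□□yxxxyxy
Step 15: δ(r3, y) = (r2, □, L) → [r2]x□□□□yxxxyxy
Step 16: δ(r2, x) = (r0, y, L) → [r0]□y□□□□yxxxyxy
Step 17: δ(r0, □) = (r3, x, R) → x[r3]y□□□□yxxxyxy
Step 18: δ(r3, y) = (r2, □, L) → [r2]x□□□□□yxxxyxy
Step 19: δ(r2, x) = (r0, y, L) → [r0]□y□□□□□yxxxyxy
Step 20: δ(r0, □) = (r3, x, R) → x[r3]y□□□□□yxxxyxy
Step 21: δ(r3, y) = (r2, □, L) → [r2]x□□□□□□yxxxyxy
Step 22: δ(r2, x) = (r0, y, L) → [r0]□y□□□□□□yxxxyxy
Step 23: δ(r0, □) = (r3, x, R) → x[r3]y□□□□□□yxxxyxy
Step 24: δ(r3, y) = (r2, □, L) → [r2]x□□□□□□□yxxxyxy
Step 25: δ(r2, x) = (r0, y, L) → [r0]□y□□□□□□□yxxxyxy
Step 26: δ(r0, □) = (r3, x, R) → x[r3]y□□□□□□□yxxxyxy

The machine has not reached a halting state after 26 steps.
The machine did not halt within the 26-step bound.

Answer: No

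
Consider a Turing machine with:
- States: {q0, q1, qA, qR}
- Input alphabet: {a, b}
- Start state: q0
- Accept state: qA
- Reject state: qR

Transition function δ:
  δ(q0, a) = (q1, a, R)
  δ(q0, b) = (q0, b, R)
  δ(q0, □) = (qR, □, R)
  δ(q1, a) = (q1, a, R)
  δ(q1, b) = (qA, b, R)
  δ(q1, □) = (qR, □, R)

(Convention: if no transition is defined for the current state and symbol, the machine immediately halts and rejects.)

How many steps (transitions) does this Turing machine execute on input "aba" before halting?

Execution trace:
Initial: [q0]aba
Step 1: δ(q0, a) = (q1, a, R) → a[q1]ba
Step 2: δ(q1, b) = (qA, b, R) → ab[qA]a

The machine reaches the accept state qA and halts.

The machine executed 2 steps before halting.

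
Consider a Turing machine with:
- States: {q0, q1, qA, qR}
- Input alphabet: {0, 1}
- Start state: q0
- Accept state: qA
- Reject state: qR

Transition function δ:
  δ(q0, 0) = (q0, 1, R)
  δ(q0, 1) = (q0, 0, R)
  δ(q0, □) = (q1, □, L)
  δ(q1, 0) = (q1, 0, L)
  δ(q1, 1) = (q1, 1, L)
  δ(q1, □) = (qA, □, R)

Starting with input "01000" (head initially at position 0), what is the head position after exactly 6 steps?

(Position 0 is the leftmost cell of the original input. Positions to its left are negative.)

Execution trace (head position shown):
Step 0: [q0]01000  (head at position 0)
Step 1: move right → 1[q0]1000  (head at position 1)
Step 2: move right → 10[q0]000  (head at position 2)
Step 3: move right → 101[q0]00  (head at position 3)
Step 4: move right → 1011[q0]0  (head at position 4)
Step 5: move right → 10111[q0]□  (head at position 5)
Step 6: move left → 1011[q1]1□  (head at position 4)

After 6 steps, the head is at position 4.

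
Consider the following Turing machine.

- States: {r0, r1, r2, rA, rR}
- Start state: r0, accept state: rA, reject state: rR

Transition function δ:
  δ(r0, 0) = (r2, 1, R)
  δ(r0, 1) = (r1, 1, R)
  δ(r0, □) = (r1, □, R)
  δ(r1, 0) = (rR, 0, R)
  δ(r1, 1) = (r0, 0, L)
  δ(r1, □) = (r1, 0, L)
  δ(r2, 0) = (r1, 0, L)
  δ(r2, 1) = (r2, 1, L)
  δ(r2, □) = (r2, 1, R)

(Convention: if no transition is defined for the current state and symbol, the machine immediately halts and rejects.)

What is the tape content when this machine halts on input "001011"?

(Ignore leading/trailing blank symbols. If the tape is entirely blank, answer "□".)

Execution trace:
Initial: [r0]001011
Step 1: δ(r0, 0) = (r2, 1, R) → 1[r2]01011
Step 2: δ(r2, 0) = (r1, 0, L) → [r1]101011
Step 3: δ(r1, 1) = (r0, 0, L) → [r0]□001011
Step 4: δ(r0, □) = (r1, □, R) → □[r1]001011
Step 5: δ(r1, 0) = (rR, 0, R) → □0[rR]01011

The machine reaches the reject state rR and halts.

Final tape (ignoring leading/trailing blanks): 001011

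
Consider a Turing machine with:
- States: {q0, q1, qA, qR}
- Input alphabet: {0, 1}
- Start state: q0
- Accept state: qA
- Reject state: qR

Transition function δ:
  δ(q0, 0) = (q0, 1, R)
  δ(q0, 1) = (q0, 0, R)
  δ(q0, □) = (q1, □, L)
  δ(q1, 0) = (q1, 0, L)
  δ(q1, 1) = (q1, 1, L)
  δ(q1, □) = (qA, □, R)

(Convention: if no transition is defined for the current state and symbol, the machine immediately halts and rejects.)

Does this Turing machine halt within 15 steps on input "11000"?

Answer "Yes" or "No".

Execution trace:
Initial: [q0]11000
Step 1: δ(q0, 1) = (q0, 0, R) → 0[q0]1000
Step 2: δ(q0, 1) = (q0, 0, R) → 00[q0]000
Step 3: δ(q0, 0) = (q0, 1, R) → 001[q0]00
Step 4: δ(q0, 0) = (q0, 1, R) → 0011[q0]0
Step 5: δ(q0, 0) = (q0, 1, R) → 00111[q0]□
Step 6: δ(q0, □) = (q1, □, L) → 0011[q1]1□
Step 7: δ(q1, 1) = (q1, 1, L) → 001[q1]11□
Step 8: δ(q1, 1) = (q1, 1, L) → 00[q1]111□
Step 9: δ(q1, 1) = (q1, 1, L) → 0[q1]0111□
Step 10: δ(q1, 0) = (q1, 0, L) → [q1]00111□
Step 11: δ(q1, 0) = (q1, 0, L) → [q1]□00111□
Step 12: δ(q1, □) = (qA, □, R) → □[qA]00111□

The machine reaches the accept state qA and halts.
The machine halted after 12 steps (within the 15-step bound).

Answer: Yes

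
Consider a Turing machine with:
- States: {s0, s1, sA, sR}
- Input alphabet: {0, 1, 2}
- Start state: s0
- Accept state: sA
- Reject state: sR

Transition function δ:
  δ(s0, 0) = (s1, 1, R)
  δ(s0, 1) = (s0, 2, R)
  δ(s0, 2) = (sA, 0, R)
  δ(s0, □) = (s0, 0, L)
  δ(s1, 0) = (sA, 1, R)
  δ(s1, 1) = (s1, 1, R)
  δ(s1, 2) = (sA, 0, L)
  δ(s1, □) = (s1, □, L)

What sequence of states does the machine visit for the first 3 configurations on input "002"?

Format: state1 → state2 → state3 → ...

Execution trace:
Initial: [s0]002
Step 1: δ(s0, 0) = (s1, 1, R) → 1[s1]02
Step 2: δ(s1, 0) = (sA, 1, R) → 11[sA]2

The machine reaches the accept state sA and halts.

State sequence: s0 → s1 → sA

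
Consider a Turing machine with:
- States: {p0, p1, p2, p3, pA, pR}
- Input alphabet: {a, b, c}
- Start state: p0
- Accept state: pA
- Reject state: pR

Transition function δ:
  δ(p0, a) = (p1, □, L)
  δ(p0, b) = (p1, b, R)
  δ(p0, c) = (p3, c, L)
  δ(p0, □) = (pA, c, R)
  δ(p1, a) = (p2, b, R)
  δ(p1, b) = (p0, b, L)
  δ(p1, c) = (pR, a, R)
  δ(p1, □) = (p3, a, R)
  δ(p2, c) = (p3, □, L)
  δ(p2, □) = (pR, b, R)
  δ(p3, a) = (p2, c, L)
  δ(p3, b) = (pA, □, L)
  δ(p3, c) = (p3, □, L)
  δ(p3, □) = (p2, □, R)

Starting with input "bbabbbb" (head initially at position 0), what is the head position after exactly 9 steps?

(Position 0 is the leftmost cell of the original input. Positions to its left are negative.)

Execution trace (head position shown):
Step 0: [p0]bbabbbb  (head at position 0)
Step 1: move right → b[p1]babbbb  (head at position 1)
Step 2: move left → [p0]bbabbbb  (head at position 0)
Step 3: move right → b[p1]babbbb  (head at position 1)
Step 4: move left → [p0]bbabbbb  (head at position 0)
Step 5: move right → b[p1]babbbb  (head at position 1)
Step 6: move left → [p0]bbabbbb  (head at position 0)
Step 7: move right → b[p1]babbbb  (head at position 1)
Step 8: move left → [p0]bbabbbb  (head at position 0)
Step 9: move right → b[p1]babbbb  (head at position 1)

After 9 steps, the head is at position 1.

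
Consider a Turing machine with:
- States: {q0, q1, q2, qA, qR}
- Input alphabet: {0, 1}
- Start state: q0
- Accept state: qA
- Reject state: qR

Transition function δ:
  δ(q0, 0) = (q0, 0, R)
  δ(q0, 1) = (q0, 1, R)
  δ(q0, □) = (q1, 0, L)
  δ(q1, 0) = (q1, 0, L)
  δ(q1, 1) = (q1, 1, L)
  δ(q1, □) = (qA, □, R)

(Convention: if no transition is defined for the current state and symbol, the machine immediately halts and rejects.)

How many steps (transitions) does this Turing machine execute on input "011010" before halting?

Execution trace:
Initial: [q0]011010
Step 1: δ(q0, 0) = (q0, 0, R) → 0[q0]11010
Step 2: δ(q0, 1) = (q0, 1, R) → 01[q0]1010
Step 3: δ(q0, 1) = (q0, 1, R) → 011[q0]010
Step 4: δ(q0, 0) = (q0, 0, R) → 0110[q0]10
Step 5: δ(q0, 1) = (q0, 1, R) → 01101[q0]0
Step 6: δ(q0, 0) = (q0, 0, R) → 011010[q0]□
Step 7: δ(q0, □) = (q1, 0, L) → 01101[q1]00
Step 8: δ(q1, 0) = (q1, 0, L) → 0110[q1]100
Step 9: δ(q1, 1) = (q1, 1, L) → 011[q1]0100
Step 10: δ(q1, 0) = (q1, 0, L) → 01[q1]10100
Step 11: δ(q1, 1) = (q1, 1, L) → 0[q1]110100
Step 12: δ(q1, 1) = (q1, 1, L) → [q1]0110100
Step 13: δ(q1, 0) = (q1, 0, L) → [q1]□0110100
Step 14: δ(q1, □) = (qA, □, R) → □[qA]0110100

The machine reaches the accept state qA and halts.

The machine executed 14 steps before halting.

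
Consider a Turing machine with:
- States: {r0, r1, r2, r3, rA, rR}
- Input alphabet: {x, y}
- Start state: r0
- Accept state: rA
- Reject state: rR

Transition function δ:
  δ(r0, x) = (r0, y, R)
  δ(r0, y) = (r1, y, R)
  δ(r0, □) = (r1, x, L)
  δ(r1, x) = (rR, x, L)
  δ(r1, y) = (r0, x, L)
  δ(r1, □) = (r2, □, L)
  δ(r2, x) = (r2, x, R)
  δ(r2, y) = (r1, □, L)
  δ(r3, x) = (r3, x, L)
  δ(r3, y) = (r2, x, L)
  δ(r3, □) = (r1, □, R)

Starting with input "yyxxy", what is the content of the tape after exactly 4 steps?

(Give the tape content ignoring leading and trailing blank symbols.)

Execution trace:
Initial: [r0]yyxxy
Step 1: δ(r0, y) = (r1, y, R) → y[r1]yxxy
Step 2: δ(r1, y) = (r0, x, L) → [r0]yxxxy
Step 3: δ(r0, y) = (r1, y, R) → y[r1]xxxy
Step 4: δ(r1, x) = (rR, x, L) → [rR]yxxxy

The machine reaches the reject state rR and halts.

After 4 steps, the tape (ignoring leading/trailing blanks) is: yxxxy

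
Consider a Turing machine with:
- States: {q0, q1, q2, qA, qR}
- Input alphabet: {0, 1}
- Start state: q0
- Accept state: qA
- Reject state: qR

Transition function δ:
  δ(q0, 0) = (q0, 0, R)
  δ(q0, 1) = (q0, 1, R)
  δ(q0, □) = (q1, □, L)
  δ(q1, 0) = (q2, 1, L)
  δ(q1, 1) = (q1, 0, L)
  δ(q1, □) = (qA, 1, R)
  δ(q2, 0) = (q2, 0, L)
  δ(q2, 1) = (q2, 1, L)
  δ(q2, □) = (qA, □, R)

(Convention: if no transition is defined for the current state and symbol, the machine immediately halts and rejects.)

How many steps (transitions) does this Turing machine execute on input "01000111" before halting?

Execution trace:
Initial: [q0]01000111
Step 1: δ(q0, 0) = (q0, 0, R) → 0[q0]1000111
Step 2: δ(q0, 1) = (q0, 1, R) → 01[q0]000111
Step 3: δ(q0, 0) = (q0, 0, R) → 010[q0]00111
Step 4: δ(q0, 0) = (q0, 0, R) → 0100[q0]0111
Step 5: δ(q0, 0) = (q0, 0, R) → 01000[q0]111
Step 6: δ(q0, 1) = (q0, 1, R) → 010001[q0]11
Step 7: δ(q0, 1) = (q0, 1, R) → 0100011[q0]1
Step 8: δ(q0, 1) = (q0, 1, R) → 01000111[q0]□
Step 9: δ(q0, □) = (q1, □, L) → 0100011[q1]1□
Step 10: δ(q1, 1) = (q1, 0, L) → 010001[q1]10□
Step 11: δ(q1, 1) = (q1, 0, L) → 01000[q1]100□
Step 12: δ(q1, 1) = (q1, 0, L) → 0100[q1]0000□
Step 13: δ(q1, 0) = (q2, 1, L) → 010[q2]01000□
Step 14: δ(q2, 0) = (q2, 0, L) → 01[q2]001000□
Step 15: δ(q2, 0) = (q2, 0, L) → 0[q2]1001000□
Step 16: δ(q2, 1) = (q2, 1, L) → [q2]01001000□
Step 17: δ(q2, 0) = (q2, 0, L) → [q2]□01001000□
Step 18: δ(q2, □) = (qA, □, R) → □[qA]01001000□

The machine reaches the accept state qA and halts.

The machine executed 18 steps before halting.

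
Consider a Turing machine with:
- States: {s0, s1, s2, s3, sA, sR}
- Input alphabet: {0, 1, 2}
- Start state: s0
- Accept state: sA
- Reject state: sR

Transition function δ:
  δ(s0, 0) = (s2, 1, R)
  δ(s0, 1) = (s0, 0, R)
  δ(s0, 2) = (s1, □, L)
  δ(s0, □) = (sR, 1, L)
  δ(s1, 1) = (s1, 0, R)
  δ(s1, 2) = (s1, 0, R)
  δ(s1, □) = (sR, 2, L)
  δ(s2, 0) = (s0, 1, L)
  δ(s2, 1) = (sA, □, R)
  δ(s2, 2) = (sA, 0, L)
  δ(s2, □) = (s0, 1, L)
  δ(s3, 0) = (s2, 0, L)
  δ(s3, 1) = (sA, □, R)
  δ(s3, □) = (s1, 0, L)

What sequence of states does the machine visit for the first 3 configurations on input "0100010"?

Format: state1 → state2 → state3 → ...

Execution trace:
Initial: [s0]0100010
Step 1: δ(s0, 0) = (s2, 1, R) → 1[s2]100010
Step 2: δ(s2, 1) = (sA, □, R) → 1□[sA]00010

The machine reaches the accept state sA and halts.

State sequence: s0 → s2 → sA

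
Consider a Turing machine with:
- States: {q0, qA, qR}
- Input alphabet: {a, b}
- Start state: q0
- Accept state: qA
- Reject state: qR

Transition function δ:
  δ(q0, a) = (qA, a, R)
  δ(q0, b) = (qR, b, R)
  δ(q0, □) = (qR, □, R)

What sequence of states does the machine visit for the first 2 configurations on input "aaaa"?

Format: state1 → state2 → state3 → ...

Execution trace:
Initial: [q0]aaaa
Step 1: δ(q0, a) = (qA, a, R) → a[qA]aaa

The machine reaches the accept state qA and halts.

State sequence: q0 → qA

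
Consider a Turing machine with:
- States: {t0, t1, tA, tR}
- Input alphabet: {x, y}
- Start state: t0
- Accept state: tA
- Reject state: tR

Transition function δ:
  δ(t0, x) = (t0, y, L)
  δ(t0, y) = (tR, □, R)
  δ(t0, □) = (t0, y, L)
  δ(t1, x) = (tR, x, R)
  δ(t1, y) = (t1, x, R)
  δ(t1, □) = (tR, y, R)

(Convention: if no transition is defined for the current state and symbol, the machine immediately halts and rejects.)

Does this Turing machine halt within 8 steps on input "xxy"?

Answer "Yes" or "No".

Execution trace:
Initial: [t0]xxy
Step 1: δ(t0, x) = (t0, y, L) → [t0]□yxy
Step 2: δ(t0, □) = (t0, y, L) → [t0]□yyxy
Step 3: δ(t0, □) = (t0, y, L) → [t0]□yyyxy
Step 4: δ(t0, □) = (t0, y, L) → [t0]□yyyyxy
Step 5: δ(t0, □) = (t0, y, L) → [t0]□yyyyyxy
Step 6: δ(t0, □) = (t0, y, L) → [t0]□yyyyyyxy
Step 7: δ(t0, □) = (t0, y, L) → [t0]□yyyyyyyxy
Step 8: δ(t0, □) = (t0, y, L) → [t0]□yyyyyyyyxy

The machine has not reached a halting state after 8 steps.
The machine did not halt within the 8-step bound.

Answer: No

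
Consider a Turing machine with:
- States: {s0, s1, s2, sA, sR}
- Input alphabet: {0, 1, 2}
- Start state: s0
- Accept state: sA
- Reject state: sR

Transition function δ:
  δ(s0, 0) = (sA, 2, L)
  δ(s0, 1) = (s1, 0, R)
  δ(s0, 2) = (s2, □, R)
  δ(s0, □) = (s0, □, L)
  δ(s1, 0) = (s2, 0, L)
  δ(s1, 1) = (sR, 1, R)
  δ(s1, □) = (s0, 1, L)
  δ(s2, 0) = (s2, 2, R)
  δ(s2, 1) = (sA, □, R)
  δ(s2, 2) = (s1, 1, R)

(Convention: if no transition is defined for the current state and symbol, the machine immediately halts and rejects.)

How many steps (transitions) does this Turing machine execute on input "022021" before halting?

Execution trace:
Initial: [s0]022021
Step 1: δ(s0, 0) = (sA, 2, L) → [sA]□222021

The machine reaches the accept state sA and halts.

The machine executed 1 step before halting.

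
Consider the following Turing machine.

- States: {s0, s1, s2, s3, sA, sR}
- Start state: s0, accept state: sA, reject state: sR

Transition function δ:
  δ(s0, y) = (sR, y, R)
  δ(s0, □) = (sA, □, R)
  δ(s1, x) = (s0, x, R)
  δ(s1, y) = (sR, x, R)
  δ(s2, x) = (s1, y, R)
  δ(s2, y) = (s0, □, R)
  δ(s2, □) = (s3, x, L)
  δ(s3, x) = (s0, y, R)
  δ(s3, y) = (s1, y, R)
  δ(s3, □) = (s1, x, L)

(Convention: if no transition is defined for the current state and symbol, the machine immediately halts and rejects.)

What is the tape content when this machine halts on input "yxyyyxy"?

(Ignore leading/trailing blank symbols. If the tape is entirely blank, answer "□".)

Execution trace:
Initial: [s0]yxyyyxy
Step 1: δ(s0, y) = (sR, y, R) → y[sR]xyyyxy

The machine reaches the reject state sR and halts.

Final tape (ignoring leading/trailing blanks): yxyyyxy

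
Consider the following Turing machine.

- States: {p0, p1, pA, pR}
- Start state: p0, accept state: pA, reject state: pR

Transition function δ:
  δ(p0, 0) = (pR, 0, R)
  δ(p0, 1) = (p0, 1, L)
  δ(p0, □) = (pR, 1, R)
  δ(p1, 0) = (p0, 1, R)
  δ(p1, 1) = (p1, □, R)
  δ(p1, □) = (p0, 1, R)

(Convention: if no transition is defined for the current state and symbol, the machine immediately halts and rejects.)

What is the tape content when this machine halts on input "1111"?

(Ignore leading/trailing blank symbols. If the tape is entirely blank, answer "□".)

Execution trace:
Initial: [p0]1111
Step 1: δ(p0, 1) = (p0, 1, L) → [p0]□1111
Step 2: δ(p0, □) = (pR, 1, R) → 1[pR]1111

The machine reaches the reject state pR and halts.

Final tape (ignoring leading/trailing blanks): 11111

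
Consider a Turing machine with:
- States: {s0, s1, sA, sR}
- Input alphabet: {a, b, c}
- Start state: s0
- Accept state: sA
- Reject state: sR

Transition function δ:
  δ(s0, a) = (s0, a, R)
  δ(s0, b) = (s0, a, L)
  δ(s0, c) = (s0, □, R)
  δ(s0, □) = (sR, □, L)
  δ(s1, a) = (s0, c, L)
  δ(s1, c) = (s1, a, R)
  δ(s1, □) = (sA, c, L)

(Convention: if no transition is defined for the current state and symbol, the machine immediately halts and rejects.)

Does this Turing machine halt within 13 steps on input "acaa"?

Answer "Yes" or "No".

Execution trace:
Initial: [s0]acaa
Step 1: δ(s0, a) = (s0, a, R) → a[s0]caa
Step 2: δ(s0, c) = (s0, □, R) → a□[s0]aa
Step 3: δ(s0, a) = (s0, a, R) → a□a[s0]a
Step 4: δ(s0, a) = (s0, a, R) → a□aa[s0]□
Step 5: δ(s0, □) = (sR, □, L) → a□a[sR]a□

The machine reaches the reject state sR and halts.
The machine halted after 5 steps (within the 13-step bound).

Answer: Yes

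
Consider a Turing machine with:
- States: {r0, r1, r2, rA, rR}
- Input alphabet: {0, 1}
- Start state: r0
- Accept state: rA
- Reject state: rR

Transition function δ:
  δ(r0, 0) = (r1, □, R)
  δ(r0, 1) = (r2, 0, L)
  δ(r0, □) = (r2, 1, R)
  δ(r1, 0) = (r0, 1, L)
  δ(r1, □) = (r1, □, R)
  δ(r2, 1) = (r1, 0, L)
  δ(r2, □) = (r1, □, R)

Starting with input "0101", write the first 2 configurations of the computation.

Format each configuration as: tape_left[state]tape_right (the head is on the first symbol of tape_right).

Transitions applied:
Step 1: δ(r0, 0) = (r1, □, R)

The first 2 configurations are:
[r0]0101 ⊢ □[r1]101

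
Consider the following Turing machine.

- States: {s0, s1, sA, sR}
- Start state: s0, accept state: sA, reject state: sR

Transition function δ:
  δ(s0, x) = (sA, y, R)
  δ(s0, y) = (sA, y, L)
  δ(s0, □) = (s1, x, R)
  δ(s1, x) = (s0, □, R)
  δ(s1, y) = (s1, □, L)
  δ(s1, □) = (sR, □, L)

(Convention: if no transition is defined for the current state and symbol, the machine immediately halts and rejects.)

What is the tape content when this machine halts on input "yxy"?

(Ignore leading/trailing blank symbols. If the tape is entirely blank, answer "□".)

Execution trace:
Initial: [s0]yxy
Step 1: δ(s0, y) = (sA, y, L) → [sA]□yxy

The machine reaches the accept state sA and halts.

Final tape (ignoring leading/trailing blanks): yxy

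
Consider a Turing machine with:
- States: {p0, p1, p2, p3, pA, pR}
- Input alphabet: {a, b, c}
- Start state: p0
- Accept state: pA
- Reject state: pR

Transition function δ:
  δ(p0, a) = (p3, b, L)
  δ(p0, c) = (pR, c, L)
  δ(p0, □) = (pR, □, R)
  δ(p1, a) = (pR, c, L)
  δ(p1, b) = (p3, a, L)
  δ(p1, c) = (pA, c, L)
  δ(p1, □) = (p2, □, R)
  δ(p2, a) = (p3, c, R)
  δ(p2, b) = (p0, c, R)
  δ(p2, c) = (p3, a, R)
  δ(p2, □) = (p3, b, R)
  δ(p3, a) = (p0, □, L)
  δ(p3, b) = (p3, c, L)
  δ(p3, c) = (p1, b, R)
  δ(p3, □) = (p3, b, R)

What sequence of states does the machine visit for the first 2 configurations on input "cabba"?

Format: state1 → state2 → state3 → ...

Execution trace:
Initial: [p0]cabba
Step 1: δ(p0, c) = (pR, c, L) → [pR]□cabba

The machine reaches the reject state pR and halts.

State sequence: p0 → pR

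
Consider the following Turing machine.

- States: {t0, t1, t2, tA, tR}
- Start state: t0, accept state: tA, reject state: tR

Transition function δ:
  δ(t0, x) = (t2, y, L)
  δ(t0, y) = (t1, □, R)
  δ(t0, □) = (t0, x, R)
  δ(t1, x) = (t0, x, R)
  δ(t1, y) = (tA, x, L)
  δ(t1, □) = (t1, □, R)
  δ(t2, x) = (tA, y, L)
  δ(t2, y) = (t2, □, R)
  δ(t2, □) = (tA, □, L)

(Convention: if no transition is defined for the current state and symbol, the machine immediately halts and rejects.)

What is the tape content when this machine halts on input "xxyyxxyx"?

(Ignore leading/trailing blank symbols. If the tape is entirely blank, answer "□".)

Execution trace:
Initial: [t0]xxyyxxyx
Step 1: δ(t0, x) = (t2, y, L) → [t2]□yxyyxxyx
Step 2: δ(t2, □) = (tA, □, L) → [tA]□□yxyyxxyx

The machine reaches the accept state tA and halts.

Final tape (ignoring leading/trailing blanks): yxyyxxyx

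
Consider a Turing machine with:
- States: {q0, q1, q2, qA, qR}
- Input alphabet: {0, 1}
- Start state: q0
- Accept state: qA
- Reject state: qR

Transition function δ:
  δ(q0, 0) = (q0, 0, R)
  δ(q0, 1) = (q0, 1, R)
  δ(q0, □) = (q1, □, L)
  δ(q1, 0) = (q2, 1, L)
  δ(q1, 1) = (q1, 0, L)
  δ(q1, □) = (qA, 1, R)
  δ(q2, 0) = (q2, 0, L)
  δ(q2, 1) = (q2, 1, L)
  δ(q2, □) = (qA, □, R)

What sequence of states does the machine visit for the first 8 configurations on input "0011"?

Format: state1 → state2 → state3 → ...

Execution trace:
Initial: [q0]0011
Step 1: δ(q0, 0) = (q0, 0, R) → 0[q0]011
Step 2: δ(q0, 0) = (q0, 0, R) → 00[q0]11
Step 3: δ(q0, 1) = (q0, 1, R) → 001[q0]1
Step 4: δ(q0, 1) = (q0, 1, R) → 0011[q0]□
Step 5: δ(q0, □) = (q1, □, L) → 001[q1]1□
Step 6: δ(q1, 1) = (q1, 0, L) → 00[q1]10□
Step 7: δ(q1, 1) = (q1, 0, L) → 0[q1]000□

State sequence: q0 → q0 → q0 → q0 → q0 → q1 → q1 → q1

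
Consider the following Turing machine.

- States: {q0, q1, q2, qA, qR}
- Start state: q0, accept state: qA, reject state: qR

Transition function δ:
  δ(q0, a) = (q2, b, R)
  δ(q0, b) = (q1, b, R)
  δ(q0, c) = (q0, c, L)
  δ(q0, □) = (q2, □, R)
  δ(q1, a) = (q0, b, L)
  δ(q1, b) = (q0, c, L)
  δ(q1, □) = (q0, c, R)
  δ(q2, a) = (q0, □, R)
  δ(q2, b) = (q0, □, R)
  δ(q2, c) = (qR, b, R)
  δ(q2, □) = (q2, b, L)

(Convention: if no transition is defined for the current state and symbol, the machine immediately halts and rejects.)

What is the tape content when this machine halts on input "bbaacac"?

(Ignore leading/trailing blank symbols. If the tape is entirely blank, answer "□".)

Execution trace:
Initial: [q0]bbaacac
Step 1: δ(q0, b) = (q1, b, R) → b[q1]baacac
Step 2: δ(q1, b) = (q0, c, L) → [q0]bcaacac
Step 3: δ(q0, b) = (q1, b, R) → b[q1]caacac

No transition is defined for δ(q1, c). By convention the machine halts and rejects.

Final tape (ignoring leading/trailing blanks): bcaacac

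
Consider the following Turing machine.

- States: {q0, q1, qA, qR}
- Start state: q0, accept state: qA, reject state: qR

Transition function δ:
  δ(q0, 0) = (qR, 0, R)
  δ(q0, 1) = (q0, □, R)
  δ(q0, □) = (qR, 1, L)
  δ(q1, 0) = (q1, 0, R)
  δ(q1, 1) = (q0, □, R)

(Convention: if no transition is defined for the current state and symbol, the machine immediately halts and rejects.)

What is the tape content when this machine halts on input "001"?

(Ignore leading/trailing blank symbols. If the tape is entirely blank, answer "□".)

Execution trace:
Initial: [q0]001
Step 1: δ(q0, 0) = (qR, 0, R) → 0[qR]01

The machine reaches the reject state qR and halts.

Final tape (ignoring leading/trailing blanks): 001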